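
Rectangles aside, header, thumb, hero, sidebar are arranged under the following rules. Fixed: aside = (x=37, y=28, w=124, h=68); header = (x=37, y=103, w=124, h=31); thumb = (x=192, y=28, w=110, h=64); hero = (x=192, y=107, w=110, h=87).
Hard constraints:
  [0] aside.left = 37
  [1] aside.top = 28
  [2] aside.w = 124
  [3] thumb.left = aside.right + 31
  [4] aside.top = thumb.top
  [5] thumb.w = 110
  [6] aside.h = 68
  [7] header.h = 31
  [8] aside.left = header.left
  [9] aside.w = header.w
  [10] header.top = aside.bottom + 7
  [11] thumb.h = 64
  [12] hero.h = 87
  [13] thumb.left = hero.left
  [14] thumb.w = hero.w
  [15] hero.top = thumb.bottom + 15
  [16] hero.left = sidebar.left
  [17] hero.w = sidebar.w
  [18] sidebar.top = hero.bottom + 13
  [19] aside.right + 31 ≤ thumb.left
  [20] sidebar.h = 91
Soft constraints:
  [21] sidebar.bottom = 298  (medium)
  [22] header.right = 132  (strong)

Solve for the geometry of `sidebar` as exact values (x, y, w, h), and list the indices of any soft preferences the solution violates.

1. sidebar.x = 192  [hero.left = sidebar.left]
2. sidebar.w = 110  [hero.w = sidebar.w]
3. sidebar.y = 207  [sidebar.top = hero.bottom + 13]
4. sidebar.h = 91  [sidebar.h = 91]

sidebar = (x=192, y=207, w=110, h=91)
violated soft preferences: 22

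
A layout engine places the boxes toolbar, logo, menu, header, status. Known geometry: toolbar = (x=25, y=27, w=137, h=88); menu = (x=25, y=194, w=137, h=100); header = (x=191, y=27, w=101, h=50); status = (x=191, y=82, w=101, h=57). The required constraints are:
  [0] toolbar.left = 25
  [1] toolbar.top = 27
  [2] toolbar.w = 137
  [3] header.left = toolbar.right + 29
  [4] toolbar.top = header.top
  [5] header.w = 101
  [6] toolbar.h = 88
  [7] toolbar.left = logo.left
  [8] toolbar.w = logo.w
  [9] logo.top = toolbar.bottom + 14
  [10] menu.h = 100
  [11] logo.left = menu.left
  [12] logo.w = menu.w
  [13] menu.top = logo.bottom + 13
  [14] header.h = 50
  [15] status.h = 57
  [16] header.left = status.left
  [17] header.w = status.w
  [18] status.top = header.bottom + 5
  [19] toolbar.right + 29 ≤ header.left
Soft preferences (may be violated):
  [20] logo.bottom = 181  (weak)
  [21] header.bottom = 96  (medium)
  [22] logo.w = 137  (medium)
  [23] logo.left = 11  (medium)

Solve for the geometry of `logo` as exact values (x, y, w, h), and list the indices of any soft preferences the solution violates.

1. logo.x = 25  [toolbar.left = logo.left]
2. logo.w = 137  [toolbar.w = logo.w]
3. logo.y = 129  [logo.top = toolbar.bottom + 14]
4. logo.h = 52  [menu.top = logo.bottom + 13]

logo = (x=25, y=129, w=137, h=52)
violated soft preferences: 21, 23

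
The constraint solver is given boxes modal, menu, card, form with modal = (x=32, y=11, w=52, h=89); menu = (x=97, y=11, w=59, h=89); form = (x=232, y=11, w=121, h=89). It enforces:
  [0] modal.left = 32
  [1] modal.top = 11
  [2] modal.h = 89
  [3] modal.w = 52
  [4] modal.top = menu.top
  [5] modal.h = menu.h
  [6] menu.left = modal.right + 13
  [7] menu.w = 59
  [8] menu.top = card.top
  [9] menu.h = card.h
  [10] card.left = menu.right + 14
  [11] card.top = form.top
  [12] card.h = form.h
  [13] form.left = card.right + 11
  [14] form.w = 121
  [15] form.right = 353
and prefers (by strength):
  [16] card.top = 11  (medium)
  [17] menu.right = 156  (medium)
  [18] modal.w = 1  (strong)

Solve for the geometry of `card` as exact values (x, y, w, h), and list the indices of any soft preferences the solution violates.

card = (x=170, y=11, w=51, h=89)
violated soft preferences: 18

1. card.y = 11  [menu.top = card.top]
2. card.h = 89  [menu.h = card.h]
3. card.x = 170  [card.left = menu.right + 14]
4. card.w = 51  [form.left = card.right + 11]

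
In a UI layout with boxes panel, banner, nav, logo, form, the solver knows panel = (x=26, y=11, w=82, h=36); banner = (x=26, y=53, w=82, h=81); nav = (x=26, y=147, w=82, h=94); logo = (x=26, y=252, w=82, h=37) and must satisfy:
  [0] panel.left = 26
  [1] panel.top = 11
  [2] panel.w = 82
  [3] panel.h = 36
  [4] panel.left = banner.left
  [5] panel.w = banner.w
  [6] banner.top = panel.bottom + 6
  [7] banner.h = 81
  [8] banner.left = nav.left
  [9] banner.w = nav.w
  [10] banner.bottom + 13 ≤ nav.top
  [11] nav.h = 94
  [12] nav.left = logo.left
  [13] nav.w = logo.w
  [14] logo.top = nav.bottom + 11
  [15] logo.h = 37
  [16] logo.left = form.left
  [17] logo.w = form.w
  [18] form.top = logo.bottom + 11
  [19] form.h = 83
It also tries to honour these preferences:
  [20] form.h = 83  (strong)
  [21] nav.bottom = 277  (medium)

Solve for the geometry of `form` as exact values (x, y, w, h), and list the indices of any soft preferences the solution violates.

1. form.x = 26  [logo.left = form.left]
2. form.w = 82  [logo.w = form.w]
3. form.y = 300  [form.top = logo.bottom + 11]
4. form.h = 83  [form.h = 83]

form = (x=26, y=300, w=82, h=83)
violated soft preferences: 21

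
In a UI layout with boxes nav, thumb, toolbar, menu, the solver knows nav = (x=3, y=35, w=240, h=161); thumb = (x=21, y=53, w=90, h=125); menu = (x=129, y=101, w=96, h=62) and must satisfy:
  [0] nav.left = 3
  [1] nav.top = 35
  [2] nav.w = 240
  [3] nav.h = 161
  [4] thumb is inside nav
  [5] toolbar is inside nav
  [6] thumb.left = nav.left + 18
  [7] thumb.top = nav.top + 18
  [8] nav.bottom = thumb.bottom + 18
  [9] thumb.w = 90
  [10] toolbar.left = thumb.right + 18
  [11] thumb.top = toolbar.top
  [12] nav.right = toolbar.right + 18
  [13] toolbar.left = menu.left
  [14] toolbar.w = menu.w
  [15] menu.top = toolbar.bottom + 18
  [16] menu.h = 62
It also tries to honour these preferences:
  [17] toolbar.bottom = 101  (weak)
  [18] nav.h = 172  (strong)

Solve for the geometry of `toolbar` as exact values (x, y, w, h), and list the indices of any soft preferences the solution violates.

toolbar = (x=129, y=53, w=96, h=30)
violated soft preferences: 17, 18

1. toolbar.x = 129  [toolbar.left = thumb.right + 18]
2. toolbar.y = 53  [thumb.top = toolbar.top]
3. toolbar.w = 96  [nav.right = toolbar.right + 18]
4. toolbar.h = 30  [menu.top = toolbar.bottom + 18]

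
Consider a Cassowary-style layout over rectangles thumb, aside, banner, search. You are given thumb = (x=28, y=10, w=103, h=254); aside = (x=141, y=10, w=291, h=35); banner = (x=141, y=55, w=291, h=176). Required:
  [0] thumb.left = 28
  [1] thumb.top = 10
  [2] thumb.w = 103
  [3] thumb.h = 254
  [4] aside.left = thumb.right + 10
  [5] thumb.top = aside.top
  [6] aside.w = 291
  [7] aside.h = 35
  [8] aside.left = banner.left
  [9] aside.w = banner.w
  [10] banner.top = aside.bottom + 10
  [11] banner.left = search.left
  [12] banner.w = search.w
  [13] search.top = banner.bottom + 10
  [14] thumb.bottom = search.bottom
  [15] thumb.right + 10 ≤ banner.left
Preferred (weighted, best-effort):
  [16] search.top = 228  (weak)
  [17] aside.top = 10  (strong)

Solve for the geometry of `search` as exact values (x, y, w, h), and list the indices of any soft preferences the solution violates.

1. search.x = 141  [banner.left = search.left]
2. search.w = 291  [banner.w = search.w]
3. search.y = 241  [search.top = banner.bottom + 10]
4. search.h = 23  [thumb.bottom = search.bottom]

search = (x=141, y=241, w=291, h=23)
violated soft preferences: 16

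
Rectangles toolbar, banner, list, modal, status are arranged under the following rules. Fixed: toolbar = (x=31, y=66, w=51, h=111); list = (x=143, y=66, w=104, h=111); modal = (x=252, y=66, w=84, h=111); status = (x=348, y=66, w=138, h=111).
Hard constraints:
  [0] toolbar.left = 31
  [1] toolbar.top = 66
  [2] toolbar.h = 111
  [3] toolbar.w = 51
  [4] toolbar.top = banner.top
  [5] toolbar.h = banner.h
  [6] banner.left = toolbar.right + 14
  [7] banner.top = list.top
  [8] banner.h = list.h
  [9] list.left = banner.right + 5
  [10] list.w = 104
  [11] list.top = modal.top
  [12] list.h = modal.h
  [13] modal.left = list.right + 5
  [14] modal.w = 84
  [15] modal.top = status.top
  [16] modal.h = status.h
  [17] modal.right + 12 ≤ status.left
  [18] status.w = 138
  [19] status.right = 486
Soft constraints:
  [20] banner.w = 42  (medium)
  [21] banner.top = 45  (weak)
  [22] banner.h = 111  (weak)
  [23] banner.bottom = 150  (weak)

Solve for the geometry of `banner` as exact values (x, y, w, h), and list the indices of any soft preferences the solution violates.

1. banner.y = 66  [toolbar.top = banner.top]
2. banner.h = 111  [toolbar.h = banner.h]
3. banner.x = 96  [banner.left = toolbar.right + 14]
4. banner.w = 42  [list.left = banner.right + 5]

banner = (x=96, y=66, w=42, h=111)
violated soft preferences: 21, 23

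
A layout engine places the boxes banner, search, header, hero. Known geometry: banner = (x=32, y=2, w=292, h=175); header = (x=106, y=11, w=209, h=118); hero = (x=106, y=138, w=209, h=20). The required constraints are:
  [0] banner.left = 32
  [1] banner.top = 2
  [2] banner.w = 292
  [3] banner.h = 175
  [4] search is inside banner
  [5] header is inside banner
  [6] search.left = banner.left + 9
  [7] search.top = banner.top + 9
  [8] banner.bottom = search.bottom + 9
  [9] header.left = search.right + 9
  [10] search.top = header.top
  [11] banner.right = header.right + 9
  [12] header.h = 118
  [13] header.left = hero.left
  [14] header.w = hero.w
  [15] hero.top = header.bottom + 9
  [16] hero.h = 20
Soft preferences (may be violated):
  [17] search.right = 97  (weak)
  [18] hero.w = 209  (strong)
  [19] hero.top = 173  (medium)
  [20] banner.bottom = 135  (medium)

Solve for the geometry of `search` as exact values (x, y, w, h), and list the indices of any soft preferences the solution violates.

search = (x=41, y=11, w=56, h=157)
violated soft preferences: 19, 20

1. search.x = 41  [search.left = banner.left + 9]
2. search.y = 11  [search.top = banner.top + 9]
3. search.h = 157  [banner.bottom = search.bottom + 9]
4. search.w = 56  [header.left = search.right + 9]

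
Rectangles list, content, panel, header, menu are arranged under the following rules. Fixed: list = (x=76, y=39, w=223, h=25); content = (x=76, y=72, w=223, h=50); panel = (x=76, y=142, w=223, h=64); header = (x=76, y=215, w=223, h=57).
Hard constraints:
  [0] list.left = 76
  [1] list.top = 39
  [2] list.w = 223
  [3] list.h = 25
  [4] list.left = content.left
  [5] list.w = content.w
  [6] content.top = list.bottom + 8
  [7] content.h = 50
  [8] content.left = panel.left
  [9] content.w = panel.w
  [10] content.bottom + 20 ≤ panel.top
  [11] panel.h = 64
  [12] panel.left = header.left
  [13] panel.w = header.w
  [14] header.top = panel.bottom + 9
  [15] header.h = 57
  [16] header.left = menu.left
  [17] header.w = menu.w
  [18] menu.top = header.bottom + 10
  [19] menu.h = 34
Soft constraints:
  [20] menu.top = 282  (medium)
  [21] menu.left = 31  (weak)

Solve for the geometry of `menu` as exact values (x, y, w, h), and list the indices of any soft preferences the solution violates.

1. menu.x = 76  [header.left = menu.left]
2. menu.w = 223  [header.w = menu.w]
3. menu.y = 282  [menu.top = header.bottom + 10]
4. menu.h = 34  [menu.h = 34]

menu = (x=76, y=282, w=223, h=34)
violated soft preferences: 21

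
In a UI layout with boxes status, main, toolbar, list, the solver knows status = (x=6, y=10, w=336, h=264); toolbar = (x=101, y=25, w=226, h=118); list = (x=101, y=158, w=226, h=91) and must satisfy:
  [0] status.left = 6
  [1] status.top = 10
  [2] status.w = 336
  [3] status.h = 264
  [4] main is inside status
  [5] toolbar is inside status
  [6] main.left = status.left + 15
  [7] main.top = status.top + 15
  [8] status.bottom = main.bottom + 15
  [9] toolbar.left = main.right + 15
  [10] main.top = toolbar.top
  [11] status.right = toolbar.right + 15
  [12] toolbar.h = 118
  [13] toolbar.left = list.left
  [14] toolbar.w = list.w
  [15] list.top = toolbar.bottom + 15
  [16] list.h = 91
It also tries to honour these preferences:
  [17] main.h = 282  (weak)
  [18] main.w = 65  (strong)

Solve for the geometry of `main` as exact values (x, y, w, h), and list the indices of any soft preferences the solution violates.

1. main.x = 21  [main.left = status.left + 15]
2. main.y = 25  [main.top = status.top + 15]
3. main.h = 234  [status.bottom = main.bottom + 15]
4. main.w = 65  [toolbar.left = main.right + 15]

main = (x=21, y=25, w=65, h=234)
violated soft preferences: 17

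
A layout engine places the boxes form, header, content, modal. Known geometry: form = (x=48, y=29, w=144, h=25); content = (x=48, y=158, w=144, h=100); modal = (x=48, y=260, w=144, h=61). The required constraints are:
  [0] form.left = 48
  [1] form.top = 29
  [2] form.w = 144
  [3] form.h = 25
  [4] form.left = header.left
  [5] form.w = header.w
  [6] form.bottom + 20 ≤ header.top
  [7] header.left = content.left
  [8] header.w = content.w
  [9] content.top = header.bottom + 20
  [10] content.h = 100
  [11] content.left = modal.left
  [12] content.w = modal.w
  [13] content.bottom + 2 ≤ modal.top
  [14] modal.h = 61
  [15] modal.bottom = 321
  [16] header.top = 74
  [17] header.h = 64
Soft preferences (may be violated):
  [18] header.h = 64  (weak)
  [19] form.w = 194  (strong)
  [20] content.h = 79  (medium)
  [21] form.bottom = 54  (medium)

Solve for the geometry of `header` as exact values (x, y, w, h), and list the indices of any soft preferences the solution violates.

header = (x=48, y=74, w=144, h=64)
violated soft preferences: 19, 20

1. header.x = 48  [form.left = header.left]
2. header.w = 144  [form.w = header.w]
3. header.y = 74  [header.top = 74]
4. header.h = 64  [header.h = 64]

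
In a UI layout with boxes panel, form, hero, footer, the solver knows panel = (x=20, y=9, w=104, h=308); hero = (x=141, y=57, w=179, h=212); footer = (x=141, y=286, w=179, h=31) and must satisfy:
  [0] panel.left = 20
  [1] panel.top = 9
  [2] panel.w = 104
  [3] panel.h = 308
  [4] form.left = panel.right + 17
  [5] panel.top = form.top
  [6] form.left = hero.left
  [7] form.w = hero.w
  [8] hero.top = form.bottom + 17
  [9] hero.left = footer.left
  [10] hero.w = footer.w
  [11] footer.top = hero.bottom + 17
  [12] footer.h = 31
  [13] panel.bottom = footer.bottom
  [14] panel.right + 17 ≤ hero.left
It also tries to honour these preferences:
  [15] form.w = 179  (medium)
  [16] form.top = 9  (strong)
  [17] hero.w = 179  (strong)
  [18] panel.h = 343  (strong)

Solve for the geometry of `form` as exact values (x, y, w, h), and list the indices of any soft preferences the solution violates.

form = (x=141, y=9, w=179, h=31)
violated soft preferences: 18

1. form.x = 141  [form.left = panel.right + 17]
2. form.y = 9  [panel.top = form.top]
3. form.w = 179  [form.w = hero.w]
4. form.h = 31  [hero.top = form.bottom + 17]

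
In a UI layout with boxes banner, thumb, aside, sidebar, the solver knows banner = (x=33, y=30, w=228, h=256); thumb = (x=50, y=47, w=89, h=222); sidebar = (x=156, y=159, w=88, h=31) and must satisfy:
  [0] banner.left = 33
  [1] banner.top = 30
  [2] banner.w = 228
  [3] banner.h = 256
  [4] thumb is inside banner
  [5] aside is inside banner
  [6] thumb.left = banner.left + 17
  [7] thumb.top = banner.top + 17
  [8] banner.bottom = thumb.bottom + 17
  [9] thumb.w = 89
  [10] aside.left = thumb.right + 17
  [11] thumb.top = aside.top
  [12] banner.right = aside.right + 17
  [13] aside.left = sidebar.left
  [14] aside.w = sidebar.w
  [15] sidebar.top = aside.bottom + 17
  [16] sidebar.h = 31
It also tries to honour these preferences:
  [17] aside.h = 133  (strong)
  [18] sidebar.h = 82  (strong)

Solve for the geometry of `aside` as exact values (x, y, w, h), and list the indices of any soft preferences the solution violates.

aside = (x=156, y=47, w=88, h=95)
violated soft preferences: 17, 18

1. aside.x = 156  [aside.left = thumb.right + 17]
2. aside.y = 47  [thumb.top = aside.top]
3. aside.w = 88  [banner.right = aside.right + 17]
4. aside.h = 95  [sidebar.top = aside.bottom + 17]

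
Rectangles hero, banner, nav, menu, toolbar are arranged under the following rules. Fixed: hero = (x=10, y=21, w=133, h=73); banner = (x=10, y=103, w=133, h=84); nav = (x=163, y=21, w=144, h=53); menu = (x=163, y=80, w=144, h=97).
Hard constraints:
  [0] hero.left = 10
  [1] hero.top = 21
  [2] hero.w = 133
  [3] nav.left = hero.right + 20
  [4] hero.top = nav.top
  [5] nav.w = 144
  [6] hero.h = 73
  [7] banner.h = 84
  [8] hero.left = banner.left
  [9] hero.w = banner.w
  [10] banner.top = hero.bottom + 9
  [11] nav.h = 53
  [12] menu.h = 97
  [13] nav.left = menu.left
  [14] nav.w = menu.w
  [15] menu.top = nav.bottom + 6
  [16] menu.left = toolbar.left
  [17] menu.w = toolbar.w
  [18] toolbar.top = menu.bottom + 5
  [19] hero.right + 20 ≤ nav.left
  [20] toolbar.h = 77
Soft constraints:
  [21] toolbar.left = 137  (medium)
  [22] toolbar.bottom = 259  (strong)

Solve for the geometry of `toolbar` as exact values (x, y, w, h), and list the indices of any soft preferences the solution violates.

toolbar = (x=163, y=182, w=144, h=77)
violated soft preferences: 21

1. toolbar.x = 163  [menu.left = toolbar.left]
2. toolbar.w = 144  [menu.w = toolbar.w]
3. toolbar.y = 182  [toolbar.top = menu.bottom + 5]
4. toolbar.h = 77  [toolbar.h = 77]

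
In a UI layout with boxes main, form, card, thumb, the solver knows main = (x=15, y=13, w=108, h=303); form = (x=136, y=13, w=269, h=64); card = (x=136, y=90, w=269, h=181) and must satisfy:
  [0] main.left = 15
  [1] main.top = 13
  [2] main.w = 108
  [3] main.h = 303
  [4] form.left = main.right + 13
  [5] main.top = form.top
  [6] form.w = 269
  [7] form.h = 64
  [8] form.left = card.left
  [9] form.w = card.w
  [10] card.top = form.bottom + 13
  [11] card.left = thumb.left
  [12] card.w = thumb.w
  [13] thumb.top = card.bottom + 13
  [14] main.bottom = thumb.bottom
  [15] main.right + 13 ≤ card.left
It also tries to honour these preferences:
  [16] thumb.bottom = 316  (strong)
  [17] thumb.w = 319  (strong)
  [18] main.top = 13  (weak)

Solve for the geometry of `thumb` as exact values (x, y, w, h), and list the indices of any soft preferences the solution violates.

1. thumb.x = 136  [card.left = thumb.left]
2. thumb.w = 269  [card.w = thumb.w]
3. thumb.y = 284  [thumb.top = card.bottom + 13]
4. thumb.h = 32  [main.bottom = thumb.bottom]

thumb = (x=136, y=284, w=269, h=32)
violated soft preferences: 17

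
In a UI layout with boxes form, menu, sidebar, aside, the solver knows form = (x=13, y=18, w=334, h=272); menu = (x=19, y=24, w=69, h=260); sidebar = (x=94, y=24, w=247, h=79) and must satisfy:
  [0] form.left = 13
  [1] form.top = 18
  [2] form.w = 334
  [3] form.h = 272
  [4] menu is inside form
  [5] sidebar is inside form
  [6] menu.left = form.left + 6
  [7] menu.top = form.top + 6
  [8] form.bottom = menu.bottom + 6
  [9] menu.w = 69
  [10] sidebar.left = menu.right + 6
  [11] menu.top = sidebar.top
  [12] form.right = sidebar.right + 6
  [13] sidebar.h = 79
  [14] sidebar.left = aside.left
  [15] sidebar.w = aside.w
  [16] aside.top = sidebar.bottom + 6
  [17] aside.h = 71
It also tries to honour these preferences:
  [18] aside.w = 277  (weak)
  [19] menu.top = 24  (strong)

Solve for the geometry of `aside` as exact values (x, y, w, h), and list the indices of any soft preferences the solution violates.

1. aside.x = 94  [sidebar.left = aside.left]
2. aside.w = 247  [sidebar.w = aside.w]
3. aside.y = 109  [aside.top = sidebar.bottom + 6]
4. aside.h = 71  [aside.h = 71]

aside = (x=94, y=109, w=247, h=71)
violated soft preferences: 18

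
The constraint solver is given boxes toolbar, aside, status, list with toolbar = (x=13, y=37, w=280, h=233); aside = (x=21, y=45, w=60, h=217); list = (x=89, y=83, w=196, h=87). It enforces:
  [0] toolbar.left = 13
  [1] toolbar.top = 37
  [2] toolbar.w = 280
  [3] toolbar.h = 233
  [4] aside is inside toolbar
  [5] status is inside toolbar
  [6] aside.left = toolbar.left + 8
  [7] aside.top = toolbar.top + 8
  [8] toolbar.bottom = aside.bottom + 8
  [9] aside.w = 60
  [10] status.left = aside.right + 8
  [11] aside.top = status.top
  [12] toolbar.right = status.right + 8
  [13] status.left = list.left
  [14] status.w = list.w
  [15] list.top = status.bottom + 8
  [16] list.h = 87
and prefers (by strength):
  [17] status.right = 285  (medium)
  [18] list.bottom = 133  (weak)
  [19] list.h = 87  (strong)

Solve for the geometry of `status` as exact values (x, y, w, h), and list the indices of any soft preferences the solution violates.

1. status.x = 89  [status.left = aside.right + 8]
2. status.y = 45  [aside.top = status.top]
3. status.w = 196  [toolbar.right = status.right + 8]
4. status.h = 30  [list.top = status.bottom + 8]

status = (x=89, y=45, w=196, h=30)
violated soft preferences: 18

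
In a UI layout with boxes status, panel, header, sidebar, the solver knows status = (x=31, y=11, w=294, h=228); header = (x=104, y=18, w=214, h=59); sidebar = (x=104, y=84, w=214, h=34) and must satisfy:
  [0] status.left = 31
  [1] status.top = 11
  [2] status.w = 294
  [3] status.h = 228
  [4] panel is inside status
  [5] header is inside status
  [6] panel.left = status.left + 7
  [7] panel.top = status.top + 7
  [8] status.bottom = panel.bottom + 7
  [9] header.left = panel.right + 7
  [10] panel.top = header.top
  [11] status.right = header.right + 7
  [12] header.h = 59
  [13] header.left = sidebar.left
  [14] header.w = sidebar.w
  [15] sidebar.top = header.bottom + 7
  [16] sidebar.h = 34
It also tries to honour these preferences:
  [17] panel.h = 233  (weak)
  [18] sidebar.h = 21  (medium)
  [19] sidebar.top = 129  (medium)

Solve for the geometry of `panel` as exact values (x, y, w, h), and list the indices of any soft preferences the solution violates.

panel = (x=38, y=18, w=59, h=214)
violated soft preferences: 17, 18, 19

1. panel.x = 38  [panel.left = status.left + 7]
2. panel.y = 18  [panel.top = status.top + 7]
3. panel.h = 214  [status.bottom = panel.bottom + 7]
4. panel.w = 59  [header.left = panel.right + 7]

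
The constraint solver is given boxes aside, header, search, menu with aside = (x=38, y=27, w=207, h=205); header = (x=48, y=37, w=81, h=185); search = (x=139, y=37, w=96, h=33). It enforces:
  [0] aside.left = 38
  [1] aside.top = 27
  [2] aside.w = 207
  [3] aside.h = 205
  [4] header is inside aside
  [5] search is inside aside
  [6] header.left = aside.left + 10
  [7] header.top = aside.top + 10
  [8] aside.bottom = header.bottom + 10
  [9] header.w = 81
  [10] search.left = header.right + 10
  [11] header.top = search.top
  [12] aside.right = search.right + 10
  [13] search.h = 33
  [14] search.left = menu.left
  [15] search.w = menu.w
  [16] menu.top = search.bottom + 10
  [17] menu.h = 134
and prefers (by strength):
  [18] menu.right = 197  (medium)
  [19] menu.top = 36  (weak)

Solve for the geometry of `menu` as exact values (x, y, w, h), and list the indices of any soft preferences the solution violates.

1. menu.x = 139  [search.left = menu.left]
2. menu.w = 96  [search.w = menu.w]
3. menu.y = 80  [menu.top = search.bottom + 10]
4. menu.h = 134  [menu.h = 134]

menu = (x=139, y=80, w=96, h=134)
violated soft preferences: 18, 19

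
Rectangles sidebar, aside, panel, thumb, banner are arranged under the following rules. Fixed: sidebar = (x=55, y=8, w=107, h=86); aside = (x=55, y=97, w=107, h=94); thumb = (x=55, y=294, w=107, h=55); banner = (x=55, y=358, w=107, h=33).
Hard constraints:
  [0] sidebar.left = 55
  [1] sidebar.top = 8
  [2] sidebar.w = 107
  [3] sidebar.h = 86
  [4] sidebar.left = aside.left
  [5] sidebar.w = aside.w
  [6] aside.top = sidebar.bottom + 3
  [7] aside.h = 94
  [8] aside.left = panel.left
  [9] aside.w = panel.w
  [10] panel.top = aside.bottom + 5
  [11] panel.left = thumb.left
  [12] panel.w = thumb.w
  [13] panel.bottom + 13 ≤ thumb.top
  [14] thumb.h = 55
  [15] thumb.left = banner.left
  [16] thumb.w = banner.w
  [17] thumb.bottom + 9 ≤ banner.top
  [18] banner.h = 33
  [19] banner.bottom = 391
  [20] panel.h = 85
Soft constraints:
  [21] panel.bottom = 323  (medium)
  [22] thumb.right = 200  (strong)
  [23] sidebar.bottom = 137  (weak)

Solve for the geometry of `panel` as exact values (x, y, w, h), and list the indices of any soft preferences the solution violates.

1. panel.x = 55  [aside.left = panel.left]
2. panel.w = 107  [aside.w = panel.w]
3. panel.y = 196  [panel.top = aside.bottom + 5]
4. panel.h = 85  [panel.h = 85]

panel = (x=55, y=196, w=107, h=85)
violated soft preferences: 21, 22, 23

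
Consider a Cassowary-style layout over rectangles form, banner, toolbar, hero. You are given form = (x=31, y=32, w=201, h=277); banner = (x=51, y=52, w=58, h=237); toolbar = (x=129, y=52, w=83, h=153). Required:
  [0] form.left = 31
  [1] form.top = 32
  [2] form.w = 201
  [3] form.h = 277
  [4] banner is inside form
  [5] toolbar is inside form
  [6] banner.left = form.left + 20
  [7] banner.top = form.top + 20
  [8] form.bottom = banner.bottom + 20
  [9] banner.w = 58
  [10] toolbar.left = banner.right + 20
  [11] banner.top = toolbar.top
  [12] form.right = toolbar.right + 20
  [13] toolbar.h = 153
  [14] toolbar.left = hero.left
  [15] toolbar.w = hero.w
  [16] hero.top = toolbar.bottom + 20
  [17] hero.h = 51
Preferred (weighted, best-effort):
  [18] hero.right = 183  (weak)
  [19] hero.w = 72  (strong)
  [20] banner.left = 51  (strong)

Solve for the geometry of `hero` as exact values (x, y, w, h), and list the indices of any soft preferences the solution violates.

hero = (x=129, y=225, w=83, h=51)
violated soft preferences: 18, 19

1. hero.x = 129  [toolbar.left = hero.left]
2. hero.w = 83  [toolbar.w = hero.w]
3. hero.y = 225  [hero.top = toolbar.bottom + 20]
4. hero.h = 51  [hero.h = 51]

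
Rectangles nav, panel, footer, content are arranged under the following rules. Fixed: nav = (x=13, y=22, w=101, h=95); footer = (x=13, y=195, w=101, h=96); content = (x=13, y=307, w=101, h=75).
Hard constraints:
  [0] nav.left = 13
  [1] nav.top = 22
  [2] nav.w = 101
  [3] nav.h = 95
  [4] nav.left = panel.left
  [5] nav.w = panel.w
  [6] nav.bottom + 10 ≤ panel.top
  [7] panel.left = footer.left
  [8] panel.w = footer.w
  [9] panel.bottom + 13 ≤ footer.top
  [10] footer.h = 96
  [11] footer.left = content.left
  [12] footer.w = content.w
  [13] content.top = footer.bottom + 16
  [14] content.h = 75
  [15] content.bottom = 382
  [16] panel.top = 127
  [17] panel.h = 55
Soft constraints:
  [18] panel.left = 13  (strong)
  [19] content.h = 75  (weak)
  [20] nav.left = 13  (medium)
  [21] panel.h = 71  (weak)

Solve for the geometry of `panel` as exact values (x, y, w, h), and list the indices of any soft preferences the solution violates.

panel = (x=13, y=127, w=101, h=55)
violated soft preferences: 21

1. panel.x = 13  [nav.left = panel.left]
2. panel.w = 101  [nav.w = panel.w]
3. panel.y = 127  [panel.top = 127]
4. panel.h = 55  [panel.h = 55]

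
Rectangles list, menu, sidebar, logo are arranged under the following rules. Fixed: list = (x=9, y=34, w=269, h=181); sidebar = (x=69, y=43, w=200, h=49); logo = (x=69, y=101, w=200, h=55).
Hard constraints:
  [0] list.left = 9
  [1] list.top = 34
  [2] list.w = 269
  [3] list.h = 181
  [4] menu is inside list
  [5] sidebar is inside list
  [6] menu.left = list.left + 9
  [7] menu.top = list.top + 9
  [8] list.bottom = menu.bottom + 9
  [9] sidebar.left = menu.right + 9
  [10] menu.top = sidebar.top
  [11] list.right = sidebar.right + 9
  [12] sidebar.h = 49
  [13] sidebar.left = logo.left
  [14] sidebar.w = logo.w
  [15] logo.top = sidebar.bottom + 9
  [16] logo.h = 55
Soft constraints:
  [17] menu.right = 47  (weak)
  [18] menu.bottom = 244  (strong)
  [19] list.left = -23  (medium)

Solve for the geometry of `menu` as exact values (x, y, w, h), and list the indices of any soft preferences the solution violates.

1. menu.x = 18  [menu.left = list.left + 9]
2. menu.y = 43  [menu.top = list.top + 9]
3. menu.h = 163  [list.bottom = menu.bottom + 9]
4. menu.w = 42  [sidebar.left = menu.right + 9]

menu = (x=18, y=43, w=42, h=163)
violated soft preferences: 17, 18, 19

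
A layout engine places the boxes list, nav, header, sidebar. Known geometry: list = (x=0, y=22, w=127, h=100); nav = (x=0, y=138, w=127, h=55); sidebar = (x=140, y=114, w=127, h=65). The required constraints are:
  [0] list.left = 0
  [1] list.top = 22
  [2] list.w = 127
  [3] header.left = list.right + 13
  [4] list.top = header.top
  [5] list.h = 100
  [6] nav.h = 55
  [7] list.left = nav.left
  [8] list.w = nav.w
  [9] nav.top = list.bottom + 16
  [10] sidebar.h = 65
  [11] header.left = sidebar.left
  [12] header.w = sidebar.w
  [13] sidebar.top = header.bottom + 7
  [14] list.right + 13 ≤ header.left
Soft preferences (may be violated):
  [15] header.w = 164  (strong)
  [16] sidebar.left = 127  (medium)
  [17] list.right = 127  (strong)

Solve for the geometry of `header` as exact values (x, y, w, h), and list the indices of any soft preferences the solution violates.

header = (x=140, y=22, w=127, h=85)
violated soft preferences: 15, 16

1. header.x = 140  [header.left = list.right + 13]
2. header.y = 22  [list.top = header.top]
3. header.w = 127  [header.w = sidebar.w]
4. header.h = 85  [sidebar.top = header.bottom + 7]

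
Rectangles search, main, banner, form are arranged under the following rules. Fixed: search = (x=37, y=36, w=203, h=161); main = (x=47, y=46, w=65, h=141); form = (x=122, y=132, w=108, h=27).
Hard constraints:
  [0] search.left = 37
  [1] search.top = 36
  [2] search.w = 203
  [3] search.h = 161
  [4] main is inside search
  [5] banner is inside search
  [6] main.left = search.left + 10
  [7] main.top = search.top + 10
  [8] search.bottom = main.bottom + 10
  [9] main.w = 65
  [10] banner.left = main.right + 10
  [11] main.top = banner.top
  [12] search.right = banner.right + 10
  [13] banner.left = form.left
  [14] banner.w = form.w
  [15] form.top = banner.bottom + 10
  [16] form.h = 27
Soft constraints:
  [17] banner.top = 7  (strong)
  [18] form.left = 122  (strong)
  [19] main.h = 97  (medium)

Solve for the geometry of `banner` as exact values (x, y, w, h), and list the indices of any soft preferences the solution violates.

1. banner.x = 122  [banner.left = main.right + 10]
2. banner.y = 46  [main.top = banner.top]
3. banner.w = 108  [search.right = banner.right + 10]
4. banner.h = 76  [form.top = banner.bottom + 10]

banner = (x=122, y=46, w=108, h=76)
violated soft preferences: 17, 19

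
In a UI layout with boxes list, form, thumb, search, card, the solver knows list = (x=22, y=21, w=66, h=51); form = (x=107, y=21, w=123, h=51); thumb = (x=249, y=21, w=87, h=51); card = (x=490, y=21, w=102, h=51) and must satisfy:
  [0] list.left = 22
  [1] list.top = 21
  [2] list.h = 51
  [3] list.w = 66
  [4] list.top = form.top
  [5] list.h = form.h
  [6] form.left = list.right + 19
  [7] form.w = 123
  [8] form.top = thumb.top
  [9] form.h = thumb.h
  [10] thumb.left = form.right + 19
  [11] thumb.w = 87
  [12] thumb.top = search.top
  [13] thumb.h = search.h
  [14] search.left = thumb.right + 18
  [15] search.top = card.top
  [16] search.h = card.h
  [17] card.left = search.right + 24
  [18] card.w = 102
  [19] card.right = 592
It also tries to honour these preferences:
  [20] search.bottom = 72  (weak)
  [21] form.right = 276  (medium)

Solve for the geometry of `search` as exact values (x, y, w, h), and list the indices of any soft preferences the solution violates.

search = (x=354, y=21, w=112, h=51)
violated soft preferences: 21

1. search.y = 21  [thumb.top = search.top]
2. search.h = 51  [thumb.h = search.h]
3. search.x = 354  [search.left = thumb.right + 18]
4. search.w = 112  [card.left = search.right + 24]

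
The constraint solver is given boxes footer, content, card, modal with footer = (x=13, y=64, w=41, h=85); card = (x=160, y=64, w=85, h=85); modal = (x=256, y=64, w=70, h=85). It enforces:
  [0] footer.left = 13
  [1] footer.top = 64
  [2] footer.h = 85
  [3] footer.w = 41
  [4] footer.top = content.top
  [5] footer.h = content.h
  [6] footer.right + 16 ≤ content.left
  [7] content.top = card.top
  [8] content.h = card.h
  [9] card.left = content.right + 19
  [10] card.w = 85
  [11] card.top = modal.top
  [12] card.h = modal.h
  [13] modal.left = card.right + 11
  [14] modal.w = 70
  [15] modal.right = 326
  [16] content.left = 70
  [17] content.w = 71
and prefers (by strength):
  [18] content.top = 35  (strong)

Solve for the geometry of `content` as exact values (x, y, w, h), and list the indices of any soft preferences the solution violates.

1. content.y = 64  [footer.top = content.top]
2. content.h = 85  [footer.h = content.h]
3. content.x = 70  [content.left = 70]
4. content.w = 71  [content.w = 71]

content = (x=70, y=64, w=71, h=85)
violated soft preferences: 18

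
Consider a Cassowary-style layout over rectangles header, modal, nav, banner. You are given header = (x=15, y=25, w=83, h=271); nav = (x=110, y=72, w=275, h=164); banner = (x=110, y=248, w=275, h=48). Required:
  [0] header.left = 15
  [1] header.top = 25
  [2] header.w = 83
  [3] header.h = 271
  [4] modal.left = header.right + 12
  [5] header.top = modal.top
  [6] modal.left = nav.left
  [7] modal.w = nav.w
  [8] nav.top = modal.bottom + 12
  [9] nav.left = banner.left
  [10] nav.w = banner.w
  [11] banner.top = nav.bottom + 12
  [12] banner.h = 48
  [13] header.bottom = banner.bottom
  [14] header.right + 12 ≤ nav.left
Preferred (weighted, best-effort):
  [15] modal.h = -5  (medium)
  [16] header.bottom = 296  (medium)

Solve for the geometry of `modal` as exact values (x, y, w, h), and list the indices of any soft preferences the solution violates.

1. modal.x = 110  [modal.left = header.right + 12]
2. modal.y = 25  [header.top = modal.top]
3. modal.w = 275  [modal.w = nav.w]
4. modal.h = 35  [nav.top = modal.bottom + 12]

modal = (x=110, y=25, w=275, h=35)
violated soft preferences: 15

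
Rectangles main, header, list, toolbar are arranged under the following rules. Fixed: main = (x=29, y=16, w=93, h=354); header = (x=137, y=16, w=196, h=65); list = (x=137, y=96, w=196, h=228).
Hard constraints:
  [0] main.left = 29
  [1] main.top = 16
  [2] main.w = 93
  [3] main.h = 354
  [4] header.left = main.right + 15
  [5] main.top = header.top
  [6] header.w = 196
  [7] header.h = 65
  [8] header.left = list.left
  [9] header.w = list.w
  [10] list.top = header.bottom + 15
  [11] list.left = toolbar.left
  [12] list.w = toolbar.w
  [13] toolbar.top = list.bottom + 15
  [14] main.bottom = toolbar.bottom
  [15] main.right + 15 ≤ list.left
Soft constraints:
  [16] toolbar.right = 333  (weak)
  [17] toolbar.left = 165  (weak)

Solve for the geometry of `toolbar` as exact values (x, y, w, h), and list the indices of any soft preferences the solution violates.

toolbar = (x=137, y=339, w=196, h=31)
violated soft preferences: 17

1. toolbar.x = 137  [list.left = toolbar.left]
2. toolbar.w = 196  [list.w = toolbar.w]
3. toolbar.y = 339  [toolbar.top = list.bottom + 15]
4. toolbar.h = 31  [main.bottom = toolbar.bottom]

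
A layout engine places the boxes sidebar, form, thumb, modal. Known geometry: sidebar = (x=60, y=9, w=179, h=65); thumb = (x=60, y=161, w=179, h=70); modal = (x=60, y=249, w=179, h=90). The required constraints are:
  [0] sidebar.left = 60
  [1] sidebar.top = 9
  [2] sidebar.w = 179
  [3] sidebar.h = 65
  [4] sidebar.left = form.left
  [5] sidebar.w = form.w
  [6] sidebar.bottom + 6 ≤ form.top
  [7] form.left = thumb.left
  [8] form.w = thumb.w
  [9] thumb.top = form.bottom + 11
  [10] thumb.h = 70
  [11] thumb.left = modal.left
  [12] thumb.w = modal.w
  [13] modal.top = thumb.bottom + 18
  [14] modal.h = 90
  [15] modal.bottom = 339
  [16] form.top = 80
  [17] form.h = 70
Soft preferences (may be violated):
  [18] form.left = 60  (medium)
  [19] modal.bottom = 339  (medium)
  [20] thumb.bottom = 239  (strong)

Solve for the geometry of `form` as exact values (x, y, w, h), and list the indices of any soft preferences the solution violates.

1. form.x = 60  [sidebar.left = form.left]
2. form.w = 179  [sidebar.w = form.w]
3. form.y = 80  [form.top = 80]
4. form.h = 70  [form.h = 70]

form = (x=60, y=80, w=179, h=70)
violated soft preferences: 20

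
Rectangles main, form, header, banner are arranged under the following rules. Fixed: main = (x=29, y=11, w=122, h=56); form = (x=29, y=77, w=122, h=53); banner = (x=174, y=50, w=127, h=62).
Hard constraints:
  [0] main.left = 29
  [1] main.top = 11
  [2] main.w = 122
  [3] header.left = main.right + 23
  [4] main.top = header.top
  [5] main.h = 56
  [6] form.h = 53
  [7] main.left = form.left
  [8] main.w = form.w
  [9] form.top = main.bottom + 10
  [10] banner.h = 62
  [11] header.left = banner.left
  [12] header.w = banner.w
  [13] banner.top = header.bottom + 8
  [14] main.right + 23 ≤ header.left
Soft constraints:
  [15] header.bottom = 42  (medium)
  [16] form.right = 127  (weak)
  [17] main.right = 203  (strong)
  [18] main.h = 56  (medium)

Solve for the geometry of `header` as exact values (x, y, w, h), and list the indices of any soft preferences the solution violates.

header = (x=174, y=11, w=127, h=31)
violated soft preferences: 16, 17

1. header.x = 174  [header.left = main.right + 23]
2. header.y = 11  [main.top = header.top]
3. header.w = 127  [header.w = banner.w]
4. header.h = 31  [banner.top = header.bottom + 8]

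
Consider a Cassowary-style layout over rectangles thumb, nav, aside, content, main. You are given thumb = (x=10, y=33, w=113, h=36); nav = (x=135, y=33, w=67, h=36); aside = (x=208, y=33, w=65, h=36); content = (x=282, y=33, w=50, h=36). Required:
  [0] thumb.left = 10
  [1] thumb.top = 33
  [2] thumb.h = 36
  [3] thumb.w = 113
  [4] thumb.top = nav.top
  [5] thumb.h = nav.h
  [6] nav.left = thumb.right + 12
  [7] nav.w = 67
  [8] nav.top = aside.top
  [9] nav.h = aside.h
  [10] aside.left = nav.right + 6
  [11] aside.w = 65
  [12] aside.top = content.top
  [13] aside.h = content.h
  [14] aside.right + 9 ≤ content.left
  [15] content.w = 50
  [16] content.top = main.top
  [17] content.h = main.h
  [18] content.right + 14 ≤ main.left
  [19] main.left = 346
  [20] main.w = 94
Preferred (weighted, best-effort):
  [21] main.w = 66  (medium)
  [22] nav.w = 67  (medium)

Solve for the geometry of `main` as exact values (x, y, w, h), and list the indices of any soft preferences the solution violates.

main = (x=346, y=33, w=94, h=36)
violated soft preferences: 21

1. main.y = 33  [content.top = main.top]
2. main.h = 36  [content.h = main.h]
3. main.x = 346  [main.left = 346]
4. main.w = 94  [main.w = 94]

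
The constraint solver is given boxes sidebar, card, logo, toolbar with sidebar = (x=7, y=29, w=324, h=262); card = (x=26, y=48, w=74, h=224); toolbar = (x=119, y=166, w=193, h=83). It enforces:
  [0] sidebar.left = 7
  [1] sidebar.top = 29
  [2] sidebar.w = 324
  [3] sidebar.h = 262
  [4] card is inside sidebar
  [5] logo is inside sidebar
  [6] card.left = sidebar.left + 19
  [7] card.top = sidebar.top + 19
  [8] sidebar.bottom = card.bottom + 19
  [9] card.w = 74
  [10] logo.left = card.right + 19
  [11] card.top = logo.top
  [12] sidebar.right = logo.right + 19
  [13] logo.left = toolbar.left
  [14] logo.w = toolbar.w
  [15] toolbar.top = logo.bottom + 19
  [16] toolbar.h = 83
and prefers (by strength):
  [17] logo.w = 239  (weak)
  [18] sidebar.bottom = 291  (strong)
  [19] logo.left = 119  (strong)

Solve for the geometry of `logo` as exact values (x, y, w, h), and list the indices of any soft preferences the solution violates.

logo = (x=119, y=48, w=193, h=99)
violated soft preferences: 17

1. logo.x = 119  [logo.left = card.right + 19]
2. logo.y = 48  [card.top = logo.top]
3. logo.w = 193  [sidebar.right = logo.right + 19]
4. logo.h = 99  [toolbar.top = logo.bottom + 19]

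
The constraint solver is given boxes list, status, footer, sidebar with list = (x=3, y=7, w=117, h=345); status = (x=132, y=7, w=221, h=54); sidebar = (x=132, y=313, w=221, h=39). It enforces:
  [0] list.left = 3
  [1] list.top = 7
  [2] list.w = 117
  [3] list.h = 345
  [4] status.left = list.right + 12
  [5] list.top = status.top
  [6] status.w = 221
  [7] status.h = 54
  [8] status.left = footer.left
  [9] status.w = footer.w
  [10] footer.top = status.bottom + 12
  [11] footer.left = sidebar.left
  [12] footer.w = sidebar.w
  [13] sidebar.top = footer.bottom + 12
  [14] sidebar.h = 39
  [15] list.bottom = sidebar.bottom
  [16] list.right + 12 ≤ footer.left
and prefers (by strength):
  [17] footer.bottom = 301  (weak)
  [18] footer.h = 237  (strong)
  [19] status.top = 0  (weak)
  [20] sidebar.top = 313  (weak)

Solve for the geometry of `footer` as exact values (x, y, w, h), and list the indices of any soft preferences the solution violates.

footer = (x=132, y=73, w=221, h=228)
violated soft preferences: 18, 19

1. footer.x = 132  [status.left = footer.left]
2. footer.w = 221  [status.w = footer.w]
3. footer.y = 73  [footer.top = status.bottom + 12]
4. footer.h = 228  [sidebar.top = footer.bottom + 12]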